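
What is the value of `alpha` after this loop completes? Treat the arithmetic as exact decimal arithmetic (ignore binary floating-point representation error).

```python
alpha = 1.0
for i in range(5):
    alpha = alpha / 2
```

Let's trace through this code step by step.

Initialize: alpha = 1.0
Entering loop: for i in range(5):
After iteration 1: i = 0, alpha = 0.5
After iteration 2: i = 1, alpha = 0.25
After iteration 3: i = 2, alpha = 0.125
After iteration 4: i = 3, alpha = 0.0625
After iteration 5: i = 4, alpha = 0.03125
Loop ends.

Final answer: 0.03125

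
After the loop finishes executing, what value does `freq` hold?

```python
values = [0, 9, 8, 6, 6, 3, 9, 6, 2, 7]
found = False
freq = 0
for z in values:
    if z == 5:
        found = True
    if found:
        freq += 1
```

Let's trace through this code step by step.

Initialize: values = [0, 9, 8, 6, 6, 3, 9, 6, 2, 7]
Initialize: found = False
Initialize: freq = 0
Entering loop: for z in values:
After iteration 1: z = 0, freq = 0
After iteration 2: z = 9, freq = 0
After iteration 3: z = 8, freq = 0
After iteration 4: z = 6, freq = 0
After iteration 5: z = 6, freq = 0
After iteration 6: z = 3, freq = 0
After iteration 7: z = 9, freq = 0
After iteration 8: z = 6, freq = 0
After iteration 9: z = 2, freq = 0
After iteration 10: z = 7, freq = 0
Loop ends.

Final answer: 0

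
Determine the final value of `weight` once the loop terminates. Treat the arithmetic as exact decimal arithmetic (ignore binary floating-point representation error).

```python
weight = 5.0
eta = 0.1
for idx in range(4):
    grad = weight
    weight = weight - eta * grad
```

Let's trace through this code step by step.

Initialize: weight = 5.0
Initialize: eta = 0.1
Entering loop: for idx in range(4):
After iteration 1: idx = 0, weight = 4.5, grad = 5.0
After iteration 2: idx = 1, weight = 4.05, grad = 4.5
After iteration 3: idx = 2, weight = 3.645, grad = 4.05
After iteration 4: idx = 3, weight = 3.2805, grad = 3.645
Loop ends.

Final answer: 3.2805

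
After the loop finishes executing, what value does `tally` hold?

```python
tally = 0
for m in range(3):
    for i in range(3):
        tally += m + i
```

Let's trace through this code step by step.

Initialize: tally = 0
Entering loop: for m in range(3):
After iteration 1: m = 0, tally = 3
After iteration 2: m = 1, tally = 9
After iteration 3: m = 2, tally = 18
Loop ends.

Final answer: 18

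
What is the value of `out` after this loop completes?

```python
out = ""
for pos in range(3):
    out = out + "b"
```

Let's trace through this code step by step.

Initialize: out = ''
Entering loop: for pos in range(3):
After iteration 1: pos = 0, out = 'b'
After iteration 2: pos = 1, out = 'bb'
After iteration 3: pos = 2, out = 'bbb'
Loop ends.

Final answer: 'bbb'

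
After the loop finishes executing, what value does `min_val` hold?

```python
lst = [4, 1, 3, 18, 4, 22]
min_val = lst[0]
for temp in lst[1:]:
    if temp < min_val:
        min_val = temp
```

Let's trace through this code step by step.

Initialize: lst = [4, 1, 3, 18, 4, 22]
Initialize: min_val = 4
Entering loop: for temp in lst[1:]:
After iteration 1: temp = 1, min_val = 1
After iteration 2: temp = 3, min_val = 1
After iteration 3: temp = 18, min_val = 1
After iteration 4: temp = 4, min_val = 1
After iteration 5: temp = 22, min_val = 1
Loop ends.

Final answer: 1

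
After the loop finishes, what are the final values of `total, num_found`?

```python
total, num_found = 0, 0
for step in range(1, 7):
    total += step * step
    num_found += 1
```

Let's trace through this code step by step.

Initialize: total = 0
Initialize: num_found = 0
Entering loop: for step in range(1, 7):
After iteration 1: step = 1, total = 1, num_found = 1
After iteration 2: step = 2, total = 5, num_found = 2
After iteration 3: step = 3, total = 14, num_found = 3
After iteration 4: step = 4, total = 30, num_found = 4
After iteration 5: step = 5, total = 55, num_found = 5
After iteration 6: step = 6, total = 91, num_found = 6
Loop ends.

Final answer: 91, 6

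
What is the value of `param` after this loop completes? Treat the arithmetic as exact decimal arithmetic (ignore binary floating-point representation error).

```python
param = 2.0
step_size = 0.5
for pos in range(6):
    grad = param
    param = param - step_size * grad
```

Let's trace through this code step by step.

Initialize: param = 2.0
Initialize: step_size = 0.5
Entering loop: for pos in range(6):
After iteration 1: pos = 0, param = 1.0, grad = 2.0
After iteration 2: pos = 1, param = 0.5, grad = 1.0
After iteration 3: pos = 2, param = 0.25, grad = 0.5
After iteration 4: pos = 3, param = 0.125, grad = 0.25
After iteration 5: pos = 4, param = 0.0625, grad = 0.125
After iteration 6: pos = 5, param = 0.03125, grad = 0.0625
Loop ends.

Final answer: 0.03125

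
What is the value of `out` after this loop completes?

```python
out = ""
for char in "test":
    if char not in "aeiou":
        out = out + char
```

Let's trace through this code step by step.

Initialize: out = ''
Entering loop: for char in "test":
After iteration 1: char = 't', out = 't'
After iteration 2: char = 'e', out = 't'
After iteration 3: char = 's', out = 'ts'
After iteration 4: char = 't', out = 'tst'
Loop ends.

Final answer: 'tst'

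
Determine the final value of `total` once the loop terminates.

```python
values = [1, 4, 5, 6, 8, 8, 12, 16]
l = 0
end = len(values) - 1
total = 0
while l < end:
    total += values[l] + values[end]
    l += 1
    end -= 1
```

Let's trace through this code step by step.

Initialize: values = [1, 4, 5, 6, 8, 8, 12, 16]
Initialize: l = 0
Initialize: end = 7
Initialize: total = 0
Entering loop: while l < end:
After iteration 1: l = 1, end = 6, total = 17
After iteration 2: l = 2, end = 5, total = 33
After iteration 3: l = 3, end = 4, total = 46
After iteration 4: l = 4, end = 3, total = 60
Loop ends.

Final answer: 60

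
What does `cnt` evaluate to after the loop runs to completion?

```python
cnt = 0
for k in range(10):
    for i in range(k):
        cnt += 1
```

Let's trace through this code step by step.

Initialize: cnt = 0
Entering loop: for k in range(10):
After iteration 1: k = 0, cnt = 0
After iteration 2: k = 1, cnt = 1, i = 0
After iteration 3: k = 2, cnt = 3, i = 1
After iteration 4: k = 3, cnt = 6, i = 2
After iteration 5: k = 4, cnt = 10, i = 3
After iteration 6: k = 5, cnt = 15, i = 4
After iteration 7: k = 6, cnt = 21, i = 5
After iteration 8: k = 7, cnt = 28, i = 6
After iteration 9: k = 8, cnt = 36, i = 7
After iteration 10: k = 9, cnt = 45, i = 8
Loop ends.

Final answer: 45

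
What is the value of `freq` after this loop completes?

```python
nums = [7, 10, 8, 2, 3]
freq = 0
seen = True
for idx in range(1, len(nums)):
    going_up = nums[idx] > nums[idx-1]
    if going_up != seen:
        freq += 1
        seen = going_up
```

Let's trace through this code step by step.

Initialize: nums = [7, 10, 8, 2, 3]
Initialize: freq = 0
Initialize: seen = True
Entering loop: for idx in range(1, len(nums)):
After iteration 1: idx = 1, freq = 0, seen = True, going_up = True
After iteration 2: idx = 2, freq = 1, seen = False, going_up = False
After iteration 3: idx = 3, freq = 1, seen = False, going_up = False
After iteration 4: idx = 4, freq = 2, seen = True, going_up = True
Loop ends.

Final answer: 2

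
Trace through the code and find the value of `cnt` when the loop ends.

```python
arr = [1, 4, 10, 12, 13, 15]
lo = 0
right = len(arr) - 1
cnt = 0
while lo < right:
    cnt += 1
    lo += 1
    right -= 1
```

Let's trace through this code step by step.

Initialize: arr = [1, 4, 10, 12, 13, 15]
Initialize: lo = 0
Initialize: right = 5
Initialize: cnt = 0
Entering loop: while lo < right:
After iteration 1: lo = 1, right = 4, cnt = 1
After iteration 2: lo = 2, right = 3, cnt = 2
After iteration 3: lo = 3, right = 2, cnt = 3
Loop ends.

Final answer: 3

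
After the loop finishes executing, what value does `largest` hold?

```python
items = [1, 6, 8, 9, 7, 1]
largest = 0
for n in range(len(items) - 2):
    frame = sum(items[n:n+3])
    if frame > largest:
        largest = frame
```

Let's trace through this code step by step.

Initialize: items = [1, 6, 8, 9, 7, 1]
Initialize: largest = 0
Entering loop: for n in range(len(items) - 2):
After iteration 1: n = 0, largest = 15, frame = 15
After iteration 2: n = 1, largest = 23, frame = 23
After iteration 3: n = 2, largest = 24, frame = 24
After iteration 4: n = 3, largest = 24, frame = 17
Loop ends.

Final answer: 24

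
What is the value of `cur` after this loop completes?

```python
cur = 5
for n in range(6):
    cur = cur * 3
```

Let's trace through this code step by step.

Initialize: cur = 5
Entering loop: for n in range(6):
After iteration 1: n = 0, cur = 15
After iteration 2: n = 1, cur = 45
After iteration 3: n = 2, cur = 135
After iteration 4: n = 3, cur = 405
After iteration 5: n = 4, cur = 1215
After iteration 6: n = 5, cur = 3645
Loop ends.

Final answer: 3645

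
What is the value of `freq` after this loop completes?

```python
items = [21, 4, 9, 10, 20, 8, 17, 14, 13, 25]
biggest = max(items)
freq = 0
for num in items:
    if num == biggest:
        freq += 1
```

Let's trace through this code step by step.

Initialize: items = [21, 4, 9, 10, 20, 8, 17, 14, 13, 25]
Initialize: biggest = 25
Initialize: freq = 0
Entering loop: for num in items:
After iteration 1: num = 21, freq = 0
After iteration 2: num = 4, freq = 0
After iteration 3: num = 9, freq = 0
After iteration 4: num = 10, freq = 0
After iteration 5: num = 20, freq = 0
After iteration 6: num = 8, freq = 0
After iteration 7: num = 17, freq = 0
After iteration 8: num = 14, freq = 0
After iteration 9: num = 13, freq = 0
After iteration 10: num = 25, freq = 1
Loop ends.

Final answer: 1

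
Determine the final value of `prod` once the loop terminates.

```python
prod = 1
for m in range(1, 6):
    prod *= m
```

Let's trace through this code step by step.

Initialize: prod = 1
Entering loop: for m in range(1, 6):
After iteration 1: m = 1, prod = 1
After iteration 2: m = 2, prod = 2
After iteration 3: m = 3, prod = 6
After iteration 4: m = 4, prod = 24
After iteration 5: m = 5, prod = 120
Loop ends.

Final answer: 120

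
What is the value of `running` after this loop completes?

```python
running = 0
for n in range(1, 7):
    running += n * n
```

Let's trace through this code step by step.

Initialize: running = 0
Entering loop: for n in range(1, 7):
After iteration 1: n = 1, running = 1
After iteration 2: n = 2, running = 5
After iteration 3: n = 3, running = 14
After iteration 4: n = 4, running = 30
After iteration 5: n = 5, running = 55
After iteration 6: n = 6, running = 91
Loop ends.

Final answer: 91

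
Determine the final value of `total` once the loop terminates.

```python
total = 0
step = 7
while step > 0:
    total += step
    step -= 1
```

Let's trace through this code step by step.

Initialize: total = 0
Initialize: step = 7
Entering loop: while step > 0:
After iteration 1: total = 7, step = 6
After iteration 2: total = 13, step = 5
After iteration 3: total = 18, step = 4
After iteration 4: total = 22, step = 3
After iteration 5: total = 25, step = 2
After iteration 6: total = 27, step = 1
After iteration 7: total = 28, step = 0
Loop ends.

Final answer: 28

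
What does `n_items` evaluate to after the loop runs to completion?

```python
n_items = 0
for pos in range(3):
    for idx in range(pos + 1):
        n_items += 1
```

Let's trace through this code step by step.

Initialize: n_items = 0
Entering loop: for pos in range(3):
After iteration 1: pos = 0, n_items = 1, idx = 0
After iteration 2: pos = 1, n_items = 3, idx = 1
After iteration 3: pos = 2, n_items = 6, idx = 2
Loop ends.

Final answer: 6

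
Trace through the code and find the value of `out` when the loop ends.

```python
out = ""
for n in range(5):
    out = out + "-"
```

Let's trace through this code step by step.

Initialize: out = ''
Entering loop: for n in range(5):
After iteration 1: n = 0, out = '-'
After iteration 2: n = 1, out = '--'
After iteration 3: n = 2, out = '---'
After iteration 4: n = 3, out = '----'
After iteration 5: n = 4, out = '-----'
Loop ends.

Final answer: '-----'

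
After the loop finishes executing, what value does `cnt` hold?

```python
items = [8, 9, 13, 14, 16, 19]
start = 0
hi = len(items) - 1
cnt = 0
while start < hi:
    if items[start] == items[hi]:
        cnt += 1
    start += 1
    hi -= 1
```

Let's trace through this code step by step.

Initialize: items = [8, 9, 13, 14, 16, 19]
Initialize: start = 0
Initialize: hi = 5
Initialize: cnt = 0
Entering loop: while start < hi:
After iteration 1: start = 1, hi = 4, cnt = 0
After iteration 2: start = 2, hi = 3, cnt = 0
After iteration 3: start = 3, hi = 2, cnt = 0
Loop ends.

Final answer: 0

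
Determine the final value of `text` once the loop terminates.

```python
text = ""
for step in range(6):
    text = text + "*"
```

Let's trace through this code step by step.

Initialize: text = ''
Entering loop: for step in range(6):
After iteration 1: step = 0, text = '*'
After iteration 2: step = 1, text = '**'
After iteration 3: step = 2, text = '***'
After iteration 4: step = 3, text = '****'
After iteration 5: step = 4, text = '*****'
After iteration 6: step = 5, text = '******'
Loop ends.

Final answer: '******'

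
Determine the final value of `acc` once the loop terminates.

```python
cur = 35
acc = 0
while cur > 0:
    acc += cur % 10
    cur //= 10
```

Let's trace through this code step by step.

Initialize: cur = 35
Initialize: acc = 0
Entering loop: while cur > 0:
After iteration 1: cur = 3, acc = 5
After iteration 2: cur = 0, acc = 8
Loop ends.

Final answer: 8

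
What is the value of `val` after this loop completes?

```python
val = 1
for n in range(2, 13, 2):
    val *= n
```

Let's trace through this code step by step.

Initialize: val = 1
Entering loop: for n in range(2, 13, 2):
After iteration 1: n = 2, val = 2
After iteration 2: n = 4, val = 8
After iteration 3: n = 6, val = 48
After iteration 4: n = 8, val = 384
After iteration 5: n = 10, val = 3840
After iteration 6: n = 12, val = 46080
Loop ends.

Final answer: 46080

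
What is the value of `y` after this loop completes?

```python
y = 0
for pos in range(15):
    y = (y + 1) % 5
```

Let's trace through this code step by step.

Initialize: y = 0
Entering loop: for pos in range(15):
After iteration 1: pos = 0, y = 1
After iteration 2: pos = 1, y = 2
After iteration 3: pos = 2, y = 3
After iteration 4: pos = 3, y = 4
After iteration 5: pos = 4, y = 0
After iteration 6: pos = 5, y = 1
After iteration 7: pos = 6, y = 2
After iteration 8: pos = 7, y = 3
After iteration 9: pos = 8, y = 4
After iteration 10: pos = 9, y = 0
After iteration 11: pos = 10, y = 1
After iteration 12: pos = 11, y = 2
After iteration 13: pos = 12, y = 3
After iteration 14: pos = 13, y = 4
After iteration 15: pos = 14, y = 0
Loop ends.

Final answer: 0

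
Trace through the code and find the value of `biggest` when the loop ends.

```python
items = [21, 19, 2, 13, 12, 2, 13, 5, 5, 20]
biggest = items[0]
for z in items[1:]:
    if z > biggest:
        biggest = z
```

Let's trace through this code step by step.

Initialize: items = [21, 19, 2, 13, 12, 2, 13, 5, 5, 20]
Initialize: biggest = 21
Entering loop: for z in items[1:]:
After iteration 1: z = 19, biggest = 21
After iteration 2: z = 2, biggest = 21
After iteration 3: z = 13, biggest = 21
After iteration 4: z = 12, biggest = 21
After iteration 5: z = 2, biggest = 21
After iteration 6: z = 13, biggest = 21
After iteration 7: z = 5, biggest = 21
After iteration 8: z = 5, biggest = 21
After iteration 9: z = 20, biggest = 21
Loop ends.

Final answer: 21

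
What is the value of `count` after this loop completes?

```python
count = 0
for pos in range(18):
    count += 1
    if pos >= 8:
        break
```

Let's trace through this code step by step.

Initialize: count = 0
Entering loop: for pos in range(18):
After iteration 1: pos = 0, count = 1
After iteration 2: pos = 1, count = 2
After iteration 3: pos = 2, count = 3
After iteration 4: pos = 3, count = 4
After iteration 5: pos = 4, count = 5
After iteration 6: pos = 5, count = 6
After iteration 7: pos = 6, count = 7
After iteration 8: pos = 7, count = 8
After iteration 9: pos = 8, count = 9
Loop ends.

Final answer: 9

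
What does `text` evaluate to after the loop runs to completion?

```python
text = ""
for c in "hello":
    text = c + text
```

Let's trace through this code step by step.

Initialize: text = ''
Entering loop: for c in "hello":
After iteration 1: c = 'h', text = 'h'
After iteration 2: c = 'e', text = 'eh'
After iteration 3: c = 'l', text = 'leh'
After iteration 4: c = 'l', text = 'lleh'
After iteration 5: c = 'o', text = 'olleh'
Loop ends.

Final answer: 'olleh'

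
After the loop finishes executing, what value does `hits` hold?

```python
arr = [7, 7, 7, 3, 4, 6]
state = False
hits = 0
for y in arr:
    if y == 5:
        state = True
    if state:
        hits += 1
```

Let's trace through this code step by step.

Initialize: arr = [7, 7, 7, 3, 4, 6]
Initialize: state = False
Initialize: hits = 0
Entering loop: for y in arr:
After iteration 1: y = 7, hits = 0
After iteration 2: y = 7, hits = 0
After iteration 3: y = 7, hits = 0
After iteration 4: y = 3, hits = 0
After iteration 5: y = 4, hits = 0
After iteration 6: y = 6, hits = 0
Loop ends.

Final answer: 0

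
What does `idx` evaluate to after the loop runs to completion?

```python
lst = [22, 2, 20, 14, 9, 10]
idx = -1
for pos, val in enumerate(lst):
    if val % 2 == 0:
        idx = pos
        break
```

Let's trace through this code step by step.

Initialize: lst = [22, 2, 20, 14, 9, 10]
Initialize: idx = -1
Entering loop: for pos, val in enumerate(lst):
After iteration 1: pos = 0, val = 22, idx = 0
Loop ends.

Final answer: 0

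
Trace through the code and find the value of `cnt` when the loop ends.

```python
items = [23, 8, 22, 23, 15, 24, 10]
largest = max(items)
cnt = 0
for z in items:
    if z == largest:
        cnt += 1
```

Let's trace through this code step by step.

Initialize: items = [23, 8, 22, 23, 15, 24, 10]
Initialize: largest = 24
Initialize: cnt = 0
Entering loop: for z in items:
After iteration 1: z = 23, cnt = 0
After iteration 2: z = 8, cnt = 0
After iteration 3: z = 22, cnt = 0
After iteration 4: z = 23, cnt = 0
After iteration 5: z = 15, cnt = 0
After iteration 6: z = 24, cnt = 1
After iteration 7: z = 10, cnt = 1
Loop ends.

Final answer: 1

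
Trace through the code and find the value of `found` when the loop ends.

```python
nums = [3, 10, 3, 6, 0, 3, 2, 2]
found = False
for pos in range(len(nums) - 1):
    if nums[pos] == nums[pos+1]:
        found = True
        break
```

Let's trace through this code step by step.

Initialize: nums = [3, 10, 3, 6, 0, 3, 2, 2]
Initialize: found = False
Entering loop: for pos in range(len(nums) - 1):
After iteration 1: pos = 0, found = False
After iteration 2: pos = 1, found = False
After iteration 3: pos = 2, found = False
After iteration 4: pos = 3, found = False
After iteration 5: pos = 4, found = False
After iteration 6: pos = 5, found = False
After iteration 7: pos = 6, found = True
Loop ends.

Final answer: True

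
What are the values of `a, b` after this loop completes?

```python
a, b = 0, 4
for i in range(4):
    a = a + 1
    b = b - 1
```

Let's trace through this code step by step.

Initialize: a = 0
Initialize: b = 4
Entering loop: for i in range(4):
After iteration 1: i = 0, a = 1, b = 3
After iteration 2: i = 1, a = 2, b = 2
After iteration 3: i = 2, a = 3, b = 1
After iteration 4: i = 3, a = 4, b = 0
Loop ends.

Final answer: 4, 0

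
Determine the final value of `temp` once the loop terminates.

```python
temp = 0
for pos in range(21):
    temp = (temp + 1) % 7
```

Let's trace through this code step by step.

Initialize: temp = 0
Entering loop: for pos in range(21):
After iteration 1: pos = 0, temp = 1
After iteration 2: pos = 1, temp = 2
After iteration 3: pos = 2, temp = 3
After iteration 4: pos = 3, temp = 4
After iteration 5: pos = 4, temp = 5
After iteration 6: pos = 5, temp = 6
After iteration 7: pos = 6, temp = 0
After iteration 8: pos = 7, temp = 1
After iteration 9: pos = 8, temp = 2
After iteration 10: pos = 9, temp = 3
After iteration 11: pos = 10, temp = 4
After iteration 12: pos = 11, temp = 5
After iteration 13: pos = 12, temp = 6
After iteration 14: pos = 13, temp = 0
After iteration 15: pos = 14, temp = 1
After iteration 16: pos = 15, temp = 2
After iteration 17: pos = 16, temp = 3
After iteration 18: pos = 17, temp = 4
After iteration 19: pos = 18, temp = 5
After iteration 20: pos = 19, temp = 6
After iteration 21: pos = 20, temp = 0
Loop ends.

Final answer: 0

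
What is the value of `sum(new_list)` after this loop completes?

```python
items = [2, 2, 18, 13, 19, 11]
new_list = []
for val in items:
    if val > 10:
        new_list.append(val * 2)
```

Let's trace through this code step by step.

Initialize: items = [2, 2, 18, 13, 19, 11]
Initialize: new_list = []
Entering loop: for val in items:
After iteration 1: val = 2, new_list = []
After iteration 2: val = 2, new_list = []
After iteration 3: val = 18, new_list = [36]
After iteration 4: val = 13, new_list = [36, 26]
After iteration 5: val = 19, new_list = [36, 26, 38]
After iteration 6: val = 11, new_list = [36, 26, 38, 22]
Loop ends.
sum(new_list) = 122

Final answer: 122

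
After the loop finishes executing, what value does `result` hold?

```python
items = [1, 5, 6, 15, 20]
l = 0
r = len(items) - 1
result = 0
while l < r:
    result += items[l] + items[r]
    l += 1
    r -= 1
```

Let's trace through this code step by step.

Initialize: items = [1, 5, 6, 15, 20]
Initialize: l = 0
Initialize: r = 4
Initialize: result = 0
Entering loop: while l < r:
After iteration 1: l = 1, r = 3, result = 21
After iteration 2: l = 2, r = 2, result = 41
Loop ends.

Final answer: 41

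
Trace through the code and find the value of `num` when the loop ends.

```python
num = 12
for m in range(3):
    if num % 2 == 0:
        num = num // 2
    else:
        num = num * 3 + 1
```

Let's trace through this code step by step.

Initialize: num = 12
Entering loop: for m in range(3):
After iteration 1: m = 0, num = 6
After iteration 2: m = 1, num = 3
After iteration 3: m = 2, num = 10
Loop ends.

Final answer: 10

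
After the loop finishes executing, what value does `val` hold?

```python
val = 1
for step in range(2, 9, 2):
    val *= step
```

Let's trace through this code step by step.

Initialize: val = 1
Entering loop: for step in range(2, 9, 2):
After iteration 1: step = 2, val = 2
After iteration 2: step = 4, val = 8
After iteration 3: step = 6, val = 48
After iteration 4: step = 8, val = 384
Loop ends.

Final answer: 384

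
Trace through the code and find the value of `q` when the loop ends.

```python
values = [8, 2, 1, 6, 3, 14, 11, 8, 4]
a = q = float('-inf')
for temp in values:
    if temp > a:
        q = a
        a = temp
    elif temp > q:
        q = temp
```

Let's trace through this code step by step.

Initialize: values = [8, 2, 1, 6, 3, 14, 11, 8, 4]
Initialize: a = -inf
Initialize: q = -inf
Entering loop: for temp in values:
After iteration 1: temp = 8, a = 8, q = -inf
After iteration 2: temp = 2, a = 8, q = 2
After iteration 3: temp = 1, a = 8, q = 2
After iteration 4: temp = 6, a = 8, q = 6
After iteration 5: temp = 3, a = 8, q = 6
After iteration 6: temp = 14, a = 14, q = 8
After iteration 7: temp = 11, a = 14, q = 11
After iteration 8: temp = 8, a = 14, q = 11
After iteration 9: temp = 4, a = 14, q = 11
Loop ends.

Final answer: 11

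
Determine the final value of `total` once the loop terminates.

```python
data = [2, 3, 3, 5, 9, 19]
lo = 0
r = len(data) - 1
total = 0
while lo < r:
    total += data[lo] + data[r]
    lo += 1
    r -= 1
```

Let's trace through this code step by step.

Initialize: data = [2, 3, 3, 5, 9, 19]
Initialize: lo = 0
Initialize: r = 5
Initialize: total = 0
Entering loop: while lo < r:
After iteration 1: lo = 1, r = 4, total = 21
After iteration 2: lo = 2, r = 3, total = 33
After iteration 3: lo = 3, r = 2, total = 41
Loop ends.

Final answer: 41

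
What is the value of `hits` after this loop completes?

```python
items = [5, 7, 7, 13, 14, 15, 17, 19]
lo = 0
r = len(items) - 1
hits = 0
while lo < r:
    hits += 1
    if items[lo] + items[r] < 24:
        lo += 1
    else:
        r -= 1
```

Let's trace through this code step by step.

Initialize: items = [5, 7, 7, 13, 14, 15, 17, 19]
Initialize: lo = 0
Initialize: r = 7
Initialize: hits = 0
Entering loop: while lo < r:
After iteration 1: lo = 0, r = 6, hits = 1
After iteration 2: lo = 1, r = 6, hits = 2
After iteration 3: lo = 1, r = 5, hits = 3
After iteration 4: lo = 2, r = 5, hits = 4
After iteration 5: lo = 3, r = 5, hits = 5
After iteration 6: lo = 3, r = 4, hits = 6
After iteration 7: lo = 3, r = 3, hits = 7
Loop ends.

Final answer: 7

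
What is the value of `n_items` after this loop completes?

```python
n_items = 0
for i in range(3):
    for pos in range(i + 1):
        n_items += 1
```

Let's trace through this code step by step.

Initialize: n_items = 0
Entering loop: for i in range(3):
After iteration 1: i = 0, n_items = 1, pos = 0
After iteration 2: i = 1, n_items = 3, pos = 1
After iteration 3: i = 2, n_items = 6, pos = 2
Loop ends.

Final answer: 6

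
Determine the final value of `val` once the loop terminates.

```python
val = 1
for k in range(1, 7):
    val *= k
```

Let's trace through this code step by step.

Initialize: val = 1
Entering loop: for k in range(1, 7):
After iteration 1: k = 1, val = 1
After iteration 2: k = 2, val = 2
After iteration 3: k = 3, val = 6
After iteration 4: k = 4, val = 24
After iteration 5: k = 5, val = 120
After iteration 6: k = 6, val = 720
Loop ends.

Final answer: 720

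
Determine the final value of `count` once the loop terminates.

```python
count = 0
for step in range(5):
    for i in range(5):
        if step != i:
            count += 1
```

Let's trace through this code step by step.

Initialize: count = 0
Entering loop: for step in range(5):
After iteration 1: step = 0, count = 4
After iteration 2: step = 1, count = 8
After iteration 3: step = 2, count = 12
After iteration 4: step = 3, count = 16
After iteration 5: step = 4, count = 20
Loop ends.

Final answer: 20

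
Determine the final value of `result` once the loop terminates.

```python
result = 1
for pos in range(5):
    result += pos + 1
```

Let's trace through this code step by step.

Initialize: result = 1
Entering loop: for pos in range(5):
After iteration 1: pos = 0, result = 2
After iteration 2: pos = 1, result = 4
After iteration 3: pos = 2, result = 7
After iteration 4: pos = 3, result = 11
After iteration 5: pos = 4, result = 16
Loop ends.

Final answer: 16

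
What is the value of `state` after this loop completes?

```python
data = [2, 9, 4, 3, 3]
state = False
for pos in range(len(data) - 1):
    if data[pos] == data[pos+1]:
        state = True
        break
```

Let's trace through this code step by step.

Initialize: data = [2, 9, 4, 3, 3]
Initialize: state = False
Entering loop: for pos in range(len(data) - 1):
After iteration 1: pos = 0, state = False
After iteration 2: pos = 1, state = False
After iteration 3: pos = 2, state = False
After iteration 4: pos = 3, state = True
Loop ends.

Final answer: True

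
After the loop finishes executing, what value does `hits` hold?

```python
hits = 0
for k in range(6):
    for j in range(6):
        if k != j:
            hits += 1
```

Let's trace through this code step by step.

Initialize: hits = 0
Entering loop: for k in range(6):
After iteration 1: k = 0, hits = 5
After iteration 2: k = 1, hits = 10
After iteration 3: k = 2, hits = 15
After iteration 4: k = 3, hits = 20
After iteration 5: k = 4, hits = 25
After iteration 6: k = 5, hits = 30
Loop ends.

Final answer: 30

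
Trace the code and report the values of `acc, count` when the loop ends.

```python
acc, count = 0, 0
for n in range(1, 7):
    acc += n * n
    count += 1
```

Let's trace through this code step by step.

Initialize: acc = 0
Initialize: count = 0
Entering loop: for n in range(1, 7):
After iteration 1: n = 1, acc = 1, count = 1
After iteration 2: n = 2, acc = 5, count = 2
After iteration 3: n = 3, acc = 14, count = 3
After iteration 4: n = 4, acc = 30, count = 4
After iteration 5: n = 5, acc = 55, count = 5
After iteration 6: n = 6, acc = 91, count = 6
Loop ends.

Final answer: 91, 6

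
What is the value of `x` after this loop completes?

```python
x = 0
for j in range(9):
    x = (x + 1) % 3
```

Let's trace through this code step by step.

Initialize: x = 0
Entering loop: for j in range(9):
After iteration 1: j = 0, x = 1
After iteration 2: j = 1, x = 2
After iteration 3: j = 2, x = 0
After iteration 4: j = 3, x = 1
After iteration 5: j = 4, x = 2
After iteration 6: j = 5, x = 0
After iteration 7: j = 6, x = 1
After iteration 8: j = 7, x = 2
After iteration 9: j = 8, x = 0
Loop ends.

Final answer: 0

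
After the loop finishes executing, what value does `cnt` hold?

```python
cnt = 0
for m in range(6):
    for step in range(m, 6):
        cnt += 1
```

Let's trace through this code step by step.

Initialize: cnt = 0
Entering loop: for m in range(6):
After iteration 1: m = 0, cnt = 6
After iteration 2: m = 1, cnt = 11
After iteration 3: m = 2, cnt = 15
After iteration 4: m = 3, cnt = 18
After iteration 5: m = 4, cnt = 20
After iteration 6: m = 5, cnt = 21
Loop ends.

Final answer: 21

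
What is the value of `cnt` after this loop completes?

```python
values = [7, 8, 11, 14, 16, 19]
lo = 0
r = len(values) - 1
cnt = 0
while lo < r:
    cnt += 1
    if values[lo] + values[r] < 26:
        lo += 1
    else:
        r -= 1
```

Let's trace through this code step by step.

Initialize: values = [7, 8, 11, 14, 16, 19]
Initialize: lo = 0
Initialize: r = 5
Initialize: cnt = 0
Entering loop: while lo < r:
After iteration 1: lo = 0, r = 4, cnt = 1
After iteration 2: lo = 1, r = 4, cnt = 2
After iteration 3: lo = 2, r = 4, cnt = 3
After iteration 4: lo = 2, r = 3, cnt = 4
After iteration 5: lo = 3, r = 3, cnt = 5
Loop ends.

Final answer: 5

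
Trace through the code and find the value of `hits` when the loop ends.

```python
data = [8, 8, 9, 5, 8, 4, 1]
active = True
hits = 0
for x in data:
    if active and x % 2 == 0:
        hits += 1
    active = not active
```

Let's trace through this code step by step.

Initialize: data = [8, 8, 9, 5, 8, 4, 1]
Initialize: active = True
Initialize: hits = 0
Entering loop: for x in data:
After iteration 1: x = 8, active = False, hits = 1
After iteration 2: x = 8, active = True, hits = 1
After iteration 3: x = 9, active = False, hits = 1
After iteration 4: x = 5, active = True, hits = 1
After iteration 5: x = 8, active = False, hits = 2
After iteration 6: x = 4, active = True, hits = 2
After iteration 7: x = 1, active = False, hits = 2
Loop ends.

Final answer: 2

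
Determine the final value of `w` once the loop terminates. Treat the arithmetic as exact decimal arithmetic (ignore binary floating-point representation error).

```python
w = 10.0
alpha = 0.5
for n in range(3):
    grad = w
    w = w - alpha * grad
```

Let's trace through this code step by step.

Initialize: w = 10.0
Initialize: alpha = 0.5
Entering loop: for n in range(3):
After iteration 1: n = 0, w = 5.0, grad = 10.0
After iteration 2: n = 1, w = 2.5, grad = 5.0
After iteration 3: n = 2, w = 1.25, grad = 2.5
Loop ends.

Final answer: 1.25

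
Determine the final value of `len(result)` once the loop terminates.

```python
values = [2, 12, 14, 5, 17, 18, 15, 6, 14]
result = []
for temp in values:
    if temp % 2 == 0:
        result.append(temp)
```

Let's trace through this code step by step.

Initialize: values = [2, 12, 14, 5, 17, 18, 15, 6, 14]
Initialize: result = []
Entering loop: for temp in values:
After iteration 1: temp = 2, result = [2]
After iteration 2: temp = 12, result = [2, 12]
After iteration 3: temp = 14, result = [2, 12, 14]
After iteration 4: temp = 5, result = [2, 12, 14]
After iteration 5: temp = 17, result = [2, 12, 14]
After iteration 6: temp = 18, result = [2, 12, 14, 18]
After iteration 7: temp = 15, result = [2, 12, 14, 18]
After iteration 8: temp = 6, result = [2, 12, 14, 18, 6]
After iteration 9: temp = 14, result = [2, 12, 14, 18, 6, 14]
Loop ends.
len(result) = 6

Final answer: 6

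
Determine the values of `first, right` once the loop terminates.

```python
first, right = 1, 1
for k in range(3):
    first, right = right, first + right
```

Let's trace through this code step by step.

Initialize: first = 1
Initialize: right = 1
Entering loop: for k in range(3):
After iteration 1: k = 0, first = 1, right = 2
After iteration 2: k = 1, first = 2, right = 3
After iteration 3: k = 2, first = 3, right = 5
Loop ends.

Final answer: 3, 5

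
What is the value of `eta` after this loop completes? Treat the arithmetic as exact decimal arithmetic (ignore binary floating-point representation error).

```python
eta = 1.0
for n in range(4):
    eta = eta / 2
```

Let's trace through this code step by step.

Initialize: eta = 1.0
Entering loop: for n in range(4):
After iteration 1: n = 0, eta = 0.5
After iteration 2: n = 1, eta = 0.25
After iteration 3: n = 2, eta = 0.125
After iteration 4: n = 3, eta = 0.0625
Loop ends.

Final answer: 0.0625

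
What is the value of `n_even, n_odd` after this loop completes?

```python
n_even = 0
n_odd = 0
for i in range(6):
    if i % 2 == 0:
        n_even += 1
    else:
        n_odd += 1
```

Let's trace through this code step by step.

Initialize: n_even = 0
Initialize: n_odd = 0
Entering loop: for i in range(6):
After iteration 1: i = 0, n_even = 1, n_odd = 0
After iteration 2: i = 1, n_even = 1, n_odd = 1
After iteration 3: i = 2, n_even = 2, n_odd = 1
After iteration 4: i = 3, n_even = 2, n_odd = 2
After iteration 5: i = 4, n_even = 3, n_odd = 2
After iteration 6: i = 5, n_even = 3, n_odd = 3
Loop ends.

Final answer: 3, 3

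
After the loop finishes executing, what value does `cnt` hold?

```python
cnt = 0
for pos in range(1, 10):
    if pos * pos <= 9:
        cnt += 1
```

Let's trace through this code step by step.

Initialize: cnt = 0
Entering loop: for pos in range(1, 10):
After iteration 1: pos = 1, cnt = 1
After iteration 2: pos = 2, cnt = 2
After iteration 3: pos = 3, cnt = 3
After iteration 4: pos = 4, cnt = 3
After iteration 5: pos = 5, cnt = 3
After iteration 6: pos = 6, cnt = 3
After iteration 7: pos = 7, cnt = 3
After iteration 8: pos = 8, cnt = 3
After iteration 9: pos = 9, cnt = 3
Loop ends.

Final answer: 3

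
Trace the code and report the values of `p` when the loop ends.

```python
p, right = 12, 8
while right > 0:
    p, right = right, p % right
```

Let's trace through this code step by step.

Initialize: p = 12
Initialize: right = 8
Entering loop: while right > 0:
After iteration 1: p = 8, right = 4
After iteration 2: p = 4, right = 0
Loop ends.

Final answer: 4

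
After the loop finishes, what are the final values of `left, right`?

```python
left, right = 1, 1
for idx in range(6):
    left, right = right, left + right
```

Let's trace through this code step by step.

Initialize: left = 1
Initialize: right = 1
Entering loop: for idx in range(6):
After iteration 1: idx = 0, left = 1, right = 2
After iteration 2: idx = 1, left = 2, right = 3
After iteration 3: idx = 2, left = 3, right = 5
After iteration 4: idx = 3, left = 5, right = 8
After iteration 5: idx = 4, left = 8, right = 13
After iteration 6: idx = 5, left = 13, right = 21
Loop ends.

Final answer: 13, 21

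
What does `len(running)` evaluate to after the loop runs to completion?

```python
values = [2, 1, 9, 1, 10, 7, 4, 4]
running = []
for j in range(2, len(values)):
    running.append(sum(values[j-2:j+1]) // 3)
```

Let's trace through this code step by step.

Initialize: values = [2, 1, 9, 1, 10, 7, 4, 4]
Initialize: running = []
Entering loop: for j in range(2, len(values)):
After iteration 1: j = 2, running = [4]
After iteration 2: j = 3, running = [4, 3]
After iteration 3: j = 4, running = [4, 3, 6]
After iteration 4: j = 5, running = [4, 3, 6, 6]
After iteration 5: j = 6, running = [4, 3, 6, 6, 7]
After iteration 6: j = 7, running = [4, 3, 6, 6, 7, 5]
Loop ends.
len(running) = 6

Final answer: 6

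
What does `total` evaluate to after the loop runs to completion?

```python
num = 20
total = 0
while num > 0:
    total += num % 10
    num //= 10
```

Let's trace through this code step by step.

Initialize: num = 20
Initialize: total = 0
Entering loop: while num > 0:
After iteration 1: num = 2, total = 0
After iteration 2: num = 0, total = 2
Loop ends.

Final answer: 2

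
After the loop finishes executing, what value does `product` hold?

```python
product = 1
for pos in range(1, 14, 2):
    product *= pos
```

Let's trace through this code step by step.

Initialize: product = 1
Entering loop: for pos in range(1, 14, 2):
After iteration 1: pos = 1, product = 1
After iteration 2: pos = 3, product = 3
After iteration 3: pos = 5, product = 15
After iteration 4: pos = 7, product = 105
After iteration 5: pos = 9, product = 945
After iteration 6: pos = 11, product = 10395
After iteration 7: pos = 13, product = 135135
Loop ends.

Final answer: 135135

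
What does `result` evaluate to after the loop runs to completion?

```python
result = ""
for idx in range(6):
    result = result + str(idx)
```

Let's trace through this code step by step.

Initialize: result = ''
Entering loop: for idx in range(6):
After iteration 1: idx = 0, result = '0'
After iteration 2: idx = 1, result = '01'
After iteration 3: idx = 2, result = '012'
After iteration 4: idx = 3, result = '0123'
After iteration 5: idx = 4, result = '01234'
After iteration 6: idx = 5, result = '012345'
Loop ends.

Final answer: '012345'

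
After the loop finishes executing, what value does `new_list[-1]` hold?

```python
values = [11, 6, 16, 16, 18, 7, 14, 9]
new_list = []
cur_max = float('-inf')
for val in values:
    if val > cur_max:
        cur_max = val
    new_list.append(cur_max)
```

Let's trace through this code step by step.

Initialize: values = [11, 6, 16, 16, 18, 7, 14, 9]
Initialize: new_list = []
Initialize: cur_max = -inf
Entering loop: for val in values:
After iteration 1: val = 11, new_list = [11], cur_max = 11
After iteration 2: val = 6, new_list = [11, 11], cur_max = 11
After iteration 3: val = 16, new_list = [11, 11, 16], cur_max = 16
After iteration 4: val = 16, new_list = [11, 11, 16, 16], cur_max = 16
After iteration 5: val = 18, new_list = [11, 11, 16, 16, 18], cur_max = 18
After iteration 6: val = 7, new_list = [11, 11, 16, 16, 18, 18], cur_max = 18
After iteration 7: val = 14, new_list = [11, 11, 16, 16, 18, 18, 18], cur_max = 18
After iteration 8: val = 9, new_list = [11, 11, 16, 16, 18, 18, 18, 18], cur_max = 18
Loop ends.
new_list[-1] = 18

Final answer: 18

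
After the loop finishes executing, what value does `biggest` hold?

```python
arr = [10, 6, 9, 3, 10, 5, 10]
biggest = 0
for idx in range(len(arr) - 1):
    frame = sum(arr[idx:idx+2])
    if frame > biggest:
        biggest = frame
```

Let's trace through this code step by step.

Initialize: arr = [10, 6, 9, 3, 10, 5, 10]
Initialize: biggest = 0
Entering loop: for idx in range(len(arr) - 1):
After iteration 1: idx = 0, biggest = 16, frame = 16
After iteration 2: idx = 1, biggest = 16, frame = 15
After iteration 3: idx = 2, biggest = 16, frame = 12
After iteration 4: idx = 3, biggest = 16, frame = 13
After iteration 5: idx = 4, biggest = 16, frame = 15
After iteration 6: idx = 5, biggest = 16, frame = 15
Loop ends.

Final answer: 16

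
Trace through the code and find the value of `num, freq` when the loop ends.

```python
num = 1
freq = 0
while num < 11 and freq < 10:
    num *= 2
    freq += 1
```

Let's trace through this code step by step.

Initialize: num = 1
Initialize: freq = 0
Entering loop: while num < 11 and freq < 10:
After iteration 1: num = 2, freq = 1
After iteration 2: num = 4, freq = 2
After iteration 3: num = 8, freq = 3
After iteration 4: num = 16, freq = 4
Loop ends.

Final answer: 16, 4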